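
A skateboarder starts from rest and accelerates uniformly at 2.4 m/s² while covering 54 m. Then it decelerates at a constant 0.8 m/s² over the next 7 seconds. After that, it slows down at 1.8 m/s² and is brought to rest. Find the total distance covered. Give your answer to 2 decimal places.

177.72 m

Phase 1 (accelerating): v₀ = 0 m/s, a = 2.4 m/s².
v² = v₀² + 2aΔx = 0² + 2·2.4·54 = 259 → v = 16.1 m/s
t = (v − v₀)/a = (16.1 − 0)/2.4 = 6.71 s

Phase 2 (decelerating): v₀ = 16.1 m/s, a = -0.8 m/s².
v = v₀ + at = 16.1 + (-0.8)(7) = 10.5 m/s
Δx = v₀t + ½at² = 16.1·7 + 0.5·-0.8·7² = 93.1 m

Phase 3 (decelerating): v₀ = 10.5 m/s, a = -1.8 m/s².
v = v₀ + at → t = (0 − 10.5) / -1.8 = 5.83 s
v² = v₀² + 2aΔx → Δx = (0² − 10.5²)/(2·-1.8) = 30.6 m
Total distance = 54.0 + 93.1 + 30.6 = 178 m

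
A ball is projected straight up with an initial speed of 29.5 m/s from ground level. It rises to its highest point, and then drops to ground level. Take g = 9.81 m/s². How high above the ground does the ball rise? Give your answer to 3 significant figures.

Phase 1 (rising): v₀ = 29.5 m/s, a = -9.81 m/s².
v = v₀ + at → t = (0 − 29.5) / -9.81 = 3.01 s
v² = v₀² + 2aΔx → Δx = (0² − 29.5²)/(2·-9.81) = 44.4 m
Maximum height = 44.4 m

44.4 m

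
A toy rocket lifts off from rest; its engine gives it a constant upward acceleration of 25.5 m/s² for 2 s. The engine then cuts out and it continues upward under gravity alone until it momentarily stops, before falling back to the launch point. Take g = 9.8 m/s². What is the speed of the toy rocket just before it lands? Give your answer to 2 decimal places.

Phase 1 (powered ascent): v₀ = 0 m/s, a = 25.5 m/s².
v = v₀ + at = 0 + (25.5)(2) = 51.0 m/s
Δx = v₀t + ½at² = 0·2 + 0.5·25.5·2² = 51.0 m

Phase 2 (coasting upward): v₀ = 51.0 m/s, a = -9.8 m/s².
v = v₀ + at → t = (0 − 51.0) / -9.8 = 5.20 s
v² = v₀² + 2aΔx → Δx = (0² − 51.0²)/(2·-9.8) = 133 m

Phase 3 (free fall): v₀ = 0 m/s, a = -9.8 m/s².
Falls 184 m from rest: t = √(2·184/9.8) = 6.12 s; v = g·t = 60.0 m/s.
Impact speed = 60.0 m/s

60.00 m/s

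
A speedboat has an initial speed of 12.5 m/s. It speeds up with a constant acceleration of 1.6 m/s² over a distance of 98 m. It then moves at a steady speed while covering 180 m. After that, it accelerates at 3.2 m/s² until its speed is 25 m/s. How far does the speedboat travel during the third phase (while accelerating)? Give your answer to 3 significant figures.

Phase 1 (accelerating): v₀ = 12.5 m/s, a = 1.6 m/s².
v² = v₀² + 2aΔx = 12.5² + 2·1.6·98 = 470 → v = 21.7 m/s
t = (v − v₀)/a = (21.7 − 12.5)/1.6 = 5.74 s

Phase 2 (constant speed): v₀ = 21.7 m/s, a = 0 m/s².
Constant speed: t = d/v = 180/21.7 = 8.30 s

Phase 3 (accelerating): v₀ = 21.7 m/s, a = 3.2 m/s².
v = v₀ + at → t = (25 − 21.7) / 3.2 = 1.04 s
v² = v₀² + 2aΔx → Δx = (25² − 21.7²)/(2·3.2) = 24.2 m
Distance in phase 3 = 24.2 m

24.2 m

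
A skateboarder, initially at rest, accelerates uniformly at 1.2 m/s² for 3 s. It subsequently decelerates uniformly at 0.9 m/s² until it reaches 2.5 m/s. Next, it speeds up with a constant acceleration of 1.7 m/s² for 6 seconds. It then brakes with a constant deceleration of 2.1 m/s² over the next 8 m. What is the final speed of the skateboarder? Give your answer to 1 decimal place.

11.3 m/s

Phase 1 (accelerating): v₀ = 0 m/s, a = 1.2 m/s².
v = v₀ + at = 0 + (1.2)(3) = 3.60 m/s
Δx = v₀t + ½at² = 0·3 + 0.5·1.2·3² = 5.40 m

Phase 2 (decelerating): v₀ = 3.60 m/s, a = -0.9 m/s².
v = v₀ + at → t = (2.5 − 3.60) / -0.9 = 1.22 s
v² = v₀² + 2aΔx → Δx = (2.5² − 3.60²)/(2·-0.9) = 3.73 m

Phase 3 (accelerating): v₀ = 2.50 m/s, a = 1.7 m/s².
v = v₀ + at = 2.50 + (1.7)(6) = 12.7 m/s
Δx = v₀t + ½at² = 2.50·6 + 0.5·1.7·6² = 45.6 m

Phase 4 (decelerating): v₀ = 12.7 m/s, a = -2.1 m/s².
v² = v₀² + 2aΔx = 12.7² + 2·-2.1·8 = 128 → v = 11.3 m/s
t = (v − v₀)/a = (11.3 − 12.7)/-2.1 = 0.667 s
Final speed = 11.3 m/s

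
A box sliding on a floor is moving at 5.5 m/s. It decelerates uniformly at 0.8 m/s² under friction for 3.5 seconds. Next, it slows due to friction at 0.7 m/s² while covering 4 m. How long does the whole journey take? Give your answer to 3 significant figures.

Phase 1 (decelerating): v₀ = 5.50 m/s, a = -0.8 m/s².
v = v₀ + at = 5.50 + (-0.8)(3.5) = 2.70 m/s
Δx = v₀t + ½at² = 5.50·3.5 + 0.5·-0.8·3.5² = 14.3 m

Phase 2 (decelerating): v₀ = 2.70 m/s, a = -0.7 m/s².
v² = v₀² + 2aΔx = 2.70² + 2·-0.7·4 = 1.69 → v = 1.30 m/s
t = (v − v₀)/a = (1.30 − 2.70)/-0.7 = 2.00 s
Total time = 3.50 + 2.00 = 5.50 s

5.50 s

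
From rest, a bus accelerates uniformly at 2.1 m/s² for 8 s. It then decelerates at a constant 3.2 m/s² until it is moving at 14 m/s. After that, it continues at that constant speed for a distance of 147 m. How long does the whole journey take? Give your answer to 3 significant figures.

19.4 s

Phase 1 (accelerating): v₀ = 0 m/s, a = 2.1 m/s².
v = v₀ + at = 0 + (2.1)(8) = 16.8 m/s
Δx = v₀t + ½at² = 0·8 + 0.5·2.1·8² = 67.2 m

Phase 2 (decelerating): v₀ = 16.8 m/s, a = -3.2 m/s².
v = v₀ + at → t = (14 − 16.8) / -3.2 = 0.875 s
v² = v₀² + 2aΔx → Δx = (14² − 16.8²)/(2·-3.2) = 13.5 m

Phase 3 (constant speed): v₀ = 14.0 m/s, a = 0 m/s².
Constant speed: t = d/v = 147/14.0 = 10.5 s
Total time = 8.00 + 0.875 + 10.5 = 19.4 s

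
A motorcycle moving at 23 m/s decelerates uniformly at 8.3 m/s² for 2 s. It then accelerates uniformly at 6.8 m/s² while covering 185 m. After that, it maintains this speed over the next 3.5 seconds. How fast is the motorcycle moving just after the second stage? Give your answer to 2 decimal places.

Phase 1 (decelerating): v₀ = 23.0 m/s, a = -8.3 m/s².
v = v₀ + at = 23.0 + (-8.3)(2) = 6.40 m/s
Δx = v₀t + ½at² = 23.0·2 + 0.5·-8.3·2² = 29.4 m

Phase 2 (accelerating): v₀ = 6.40 m/s, a = 6.8 m/s².
v² = v₀² + 2aΔx = 6.40² + 2·6.8·185 = 2560 → v = 50.6 m/s
t = (v − v₀)/a = (50.6 − 6.40)/6.8 = 6.50 s
Speed at end of phase 2 = 50.6 m/s

50.57 m/s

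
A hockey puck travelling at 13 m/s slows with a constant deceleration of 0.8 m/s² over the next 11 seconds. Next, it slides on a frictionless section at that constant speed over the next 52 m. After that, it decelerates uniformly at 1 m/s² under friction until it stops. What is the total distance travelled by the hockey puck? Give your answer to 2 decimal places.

155.42 m

Phase 1 (decelerating): v₀ = 13.0 m/s, a = -0.8 m/s².
v = v₀ + at = 13.0 + (-0.8)(11) = 4.20 m/s
Δx = v₀t + ½at² = 13.0·11 + 0.5·-0.8·11² = 94.6 m

Phase 2 (constant speed): v₀ = 4.20 m/s, a = 0 m/s².
Constant speed: t = d/v = 52/4.20 = 12.4 s

Phase 3 (decelerating): v₀ = 4.20 m/s, a = -1 m/s².
v = v₀ + at → t = (0 − 4.20) / -1 = 4.20 s
v² = v₀² + 2aΔx → Δx = (0² − 4.20²)/(2·-1) = 8.82 m
Total distance = 94.6 + 52.0 + 8.82 = 155 m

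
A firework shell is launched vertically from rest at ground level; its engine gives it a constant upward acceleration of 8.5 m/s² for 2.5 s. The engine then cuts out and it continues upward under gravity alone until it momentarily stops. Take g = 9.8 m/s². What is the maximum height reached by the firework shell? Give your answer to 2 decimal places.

49.60 m

Phase 1 (powered ascent): v₀ = 0 m/s, a = 8.5 m/s².
v = v₀ + at = 0 + (8.5)(2.5) = 21.2 m/s
Δx = v₀t + ½at² = 0·2.5 + 0.5·8.5·2.5² = 26.6 m

Phase 2 (coasting upward): v₀ = 21.2 m/s, a = -9.8 m/s².
v = v₀ + at → t = (0 − 21.2) / -9.8 = 2.17 s
v² = v₀² + 2aΔx → Δx = (0² − 21.2²)/(2·-9.8) = 23.0 m
Maximum height = 26.6 + 23.0 = 49.6 m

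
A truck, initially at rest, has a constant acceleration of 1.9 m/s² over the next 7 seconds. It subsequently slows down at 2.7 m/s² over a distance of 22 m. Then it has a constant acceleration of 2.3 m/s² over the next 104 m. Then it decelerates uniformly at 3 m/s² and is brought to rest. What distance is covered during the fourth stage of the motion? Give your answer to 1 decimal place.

89.4 m

Phase 1 (accelerating): v₀ = 0 m/s, a = 1.9 m/s².
v = v₀ + at = 0 + (1.9)(7) = 13.3 m/s
Δx = v₀t + ½at² = 0·7 + 0.5·1.9·7² = 46.5 m

Phase 2 (decelerating): v₀ = 13.3 m/s, a = -2.7 m/s².
v² = v₀² + 2aΔx = 13.3² + 2·-2.7·22 = 58.1 → v = 7.62 m/s
t = (v − v₀)/a = (7.62 − 13.3)/-2.7 = 2.10 s

Phase 3 (accelerating): v₀ = 7.62 m/s, a = 2.3 m/s².
v² = v₀² + 2aΔx = 7.62² + 2·2.3·104 = 536 → v = 23.2 m/s
t = (v − v₀)/a = (23.2 − 7.62)/2.3 = 6.76 s

Phase 4 (decelerating): v₀ = 23.2 m/s, a = -3 m/s².
v = v₀ + at → t = (0 − 23.2) / -3 = 7.72 s
v² = v₀² + 2aΔx → Δx = (0² − 23.2²)/(2·-3) = 89.4 m
Distance in phase 4 = 89.4 m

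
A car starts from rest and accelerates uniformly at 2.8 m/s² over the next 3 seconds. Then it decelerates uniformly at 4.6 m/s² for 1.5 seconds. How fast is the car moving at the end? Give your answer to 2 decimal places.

1.50 m/s

Phase 1 (accelerating): v₀ = 0 m/s, a = 2.8 m/s².
v = v₀ + at = 0 + (2.8)(3) = 8.40 m/s
Δx = v₀t + ½at² = 0·3 + 0.5·2.8·3² = 12.6 m

Phase 2 (decelerating): v₀ = 8.40 m/s, a = -4.6 m/s².
v = v₀ + at = 8.40 + (-4.6)(1.5) = 1.50 m/s
Δx = v₀t + ½at² = 8.40·1.5 + 0.5·-4.6·1.5² = 7.42 m
Final speed = 1.50 m/s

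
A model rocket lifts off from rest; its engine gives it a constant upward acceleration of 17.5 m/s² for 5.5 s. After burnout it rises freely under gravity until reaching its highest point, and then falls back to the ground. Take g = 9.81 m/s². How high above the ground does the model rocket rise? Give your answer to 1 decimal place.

Phase 1 (powered ascent): v₀ = 0 m/s, a = 17.5 m/s².
v = v₀ + at = 0 + (17.5)(5.5) = 96.2 m/s
Δx = v₀t + ½at² = 0·5.5 + 0.5·17.5·5.5² = 265 m

Phase 2 (coasting upward): v₀ = 96.2 m/s, a = -9.81 m/s².
v = v₀ + at → t = (0 − 96.2) / -9.81 = 9.81 s
v² = v₀² + 2aΔx → Δx = (0² − 96.2²)/(2·-9.81) = 472 m
Maximum height = 265 + 472 = 737 m

736.9 m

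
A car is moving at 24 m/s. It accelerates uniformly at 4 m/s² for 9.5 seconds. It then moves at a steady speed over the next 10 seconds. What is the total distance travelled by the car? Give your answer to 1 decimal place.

Phase 1 (accelerating): v₀ = 24.0 m/s, a = 4 m/s².
v = v₀ + at = 24.0 + (4)(9.5) = 62.0 m/s
Δx = v₀t + ½at² = 24.0·9.5 + 0.5·4·9.5² = 408 m

Phase 2 (constant speed): v₀ = 62.0 m/s, a = 0 m/s².
v = v₀ + at = 62.0 + (0)(10) = 62.0 m/s
Δx = v₀t + ½at² = 62.0·10 + 0.5·0·10² = 620 m
Total distance = 408 + 620 = 1030 m

1028.5 m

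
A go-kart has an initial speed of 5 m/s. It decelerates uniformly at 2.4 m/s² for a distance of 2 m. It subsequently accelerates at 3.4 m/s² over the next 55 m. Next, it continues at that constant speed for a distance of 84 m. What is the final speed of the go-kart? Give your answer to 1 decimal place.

19.7 m/s

Phase 1 (decelerating): v₀ = 5.00 m/s, a = -2.4 m/s².
v² = v₀² + 2aΔx = 5.00² + 2·-2.4·2 = 15.4 → v = 3.92 m/s
t = (v − v₀)/a = (3.92 − 5.00)/-2.4 = 0.448 s

Phase 2 (accelerating): v₀ = 3.92 m/s, a = 3.4 m/s².
v² = v₀² + 2aΔx = 3.92² + 2·3.4·55 = 389 → v = 19.7 m/s
t = (v − v₀)/a = (19.7 − 3.92)/3.4 = 4.65 s

Phase 3 (constant speed): v₀ = 19.7 m/s, a = 0 m/s².
Constant speed: t = d/v = 84/19.7 = 4.26 s
Final speed = 19.7 m/s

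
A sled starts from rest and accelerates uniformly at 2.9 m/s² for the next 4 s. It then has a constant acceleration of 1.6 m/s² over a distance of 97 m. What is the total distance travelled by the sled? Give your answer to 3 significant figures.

120 m

Phase 1 (accelerating): v₀ = 0 m/s, a = 2.9 m/s².
v = v₀ + at = 0 + (2.9)(4) = 11.6 m/s
Δx = v₀t + ½at² = 0·4 + 0.5·2.9·4² = 23.2 m

Phase 2 (accelerating): v₀ = 11.6 m/s, a = 1.6 m/s².
v² = v₀² + 2aΔx = 11.6² + 2·1.6·97 = 445 → v = 21.1 m/s
t = (v − v₀)/a = (21.1 − 11.6)/1.6 = 5.93 s
Total distance = 23.2 + 97.0 = 120 m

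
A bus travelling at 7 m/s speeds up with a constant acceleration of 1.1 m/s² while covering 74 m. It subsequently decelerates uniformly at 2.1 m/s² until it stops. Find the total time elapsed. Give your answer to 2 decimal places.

13.80 s

Phase 1 (accelerating): v₀ = 7.00 m/s, a = 1.1 m/s².
v² = v₀² + 2aΔx = 7.00² + 2·1.1·74 = 212 → v = 14.6 m/s
t = (v − v₀)/a = (14.6 − 7.00)/1.1 = 6.87 s

Phase 2 (decelerating): v₀ = 14.6 m/s, a = -2.1 m/s².
v = v₀ + at → t = (0 − 14.6) / -2.1 = 6.93 s
v² = v₀² + 2aΔx → Δx = (0² − 14.6²)/(2·-2.1) = 50.4 m
Total time = 6.87 + 6.93 = 13.8 s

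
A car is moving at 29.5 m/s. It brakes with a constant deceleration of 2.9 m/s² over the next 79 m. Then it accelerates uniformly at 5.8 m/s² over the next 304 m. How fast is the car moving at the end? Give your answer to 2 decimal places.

Phase 1 (decelerating): v₀ = 29.5 m/s, a = -2.9 m/s².
v² = v₀² + 2aΔx = 29.5² + 2·-2.9·79 = 412 → v = 20.3 m/s
t = (v − v₀)/a = (20.3 − 29.5)/-2.9 = 3.17 s

Phase 2 (accelerating): v₀ = 20.3 m/s, a = 5.8 m/s².
v² = v₀² + 2aΔx = 20.3² + 2·5.8·304 = 3940 → v = 62.8 m/s
t = (v − v₀)/a = (62.8 − 20.3)/5.8 = 7.32 s
Final speed = 62.8 m/s

62.76 m/s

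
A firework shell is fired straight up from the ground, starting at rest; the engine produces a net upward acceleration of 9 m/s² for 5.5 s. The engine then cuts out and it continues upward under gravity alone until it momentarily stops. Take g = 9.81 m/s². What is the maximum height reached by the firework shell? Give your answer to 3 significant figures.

Phase 1 (powered ascent): v₀ = 0 m/s, a = 9 m/s².
v = v₀ + at = 0 + (9)(5.5) = 49.5 m/s
Δx = v₀t + ½at² = 0·5.5 + 0.5·9·5.5² = 136 m

Phase 2 (coasting upward): v₀ = 49.5 m/s, a = -9.81 m/s².
v = v₀ + at → t = (0 − 49.5) / -9.81 = 5.05 s
v² = v₀² + 2aΔx → Δx = (0² − 49.5²)/(2·-9.81) = 125 m
Maximum height = 136 + 125 = 261 m

261 m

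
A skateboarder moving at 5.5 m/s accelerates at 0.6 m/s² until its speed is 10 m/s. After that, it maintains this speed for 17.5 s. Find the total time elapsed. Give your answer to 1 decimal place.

25.0 s

Phase 1 (accelerating): v₀ = 5.50 m/s, a = 0.6 m/s².
v = v₀ + at → t = (10 − 5.50) / 0.6 = 7.50 s
v² = v₀² + 2aΔx → Δx = (10² − 5.50²)/(2·0.6) = 58.1 m

Phase 2 (constant speed): v₀ = 10.0 m/s, a = 0 m/s².
v = v₀ + at = 10.0 + (0)(17.5) = 10.0 m/s
Δx = v₀t + ½at² = 10.0·17.5 + 0.5·0·17.5² = 175 m
Total time = 7.50 + 17.5 = 25.0 s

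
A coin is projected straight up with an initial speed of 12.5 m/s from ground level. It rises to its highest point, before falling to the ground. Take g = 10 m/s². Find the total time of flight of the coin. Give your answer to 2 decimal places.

Phase 1 (rising): v₀ = 12.5 m/s, a = -10 m/s².
v = v₀ + at → t = (0 − 12.5) / -10 = 1.25 s
v² = v₀² + 2aΔx → Δx = (0² − 12.5²)/(2·-10) = 7.81 m

Phase 2 (falling): v₀ = 0 m/s, a = -10 m/s².
Falls 7.81 m from rest: t = √(2·7.81/10) = 1.25 s; v = g·t = 12.5 m/s.
Total time = 1.25 + 1.25 = 2.50 s

2.50 s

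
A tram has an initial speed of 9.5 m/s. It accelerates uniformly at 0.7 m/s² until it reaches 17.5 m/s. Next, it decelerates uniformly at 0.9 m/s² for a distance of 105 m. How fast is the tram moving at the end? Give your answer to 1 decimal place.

Phase 1 (accelerating): v₀ = 9.50 m/s, a = 0.7 m/s².
v = v₀ + at → t = (17.5 − 9.50) / 0.7 = 11.4 s
v² = v₀² + 2aΔx → Δx = (17.5² − 9.50²)/(2·0.7) = 154 m

Phase 2 (decelerating): v₀ = 17.5 m/s, a = -0.9 m/s².
v² = v₀² + 2aΔx = 17.5² + 2·-0.9·105 = 117 → v = 10.8 m/s
t = (v − v₀)/a = (10.8 − 17.5)/-0.9 = 7.41 s
Final speed = 10.8 m/s

10.8 m/s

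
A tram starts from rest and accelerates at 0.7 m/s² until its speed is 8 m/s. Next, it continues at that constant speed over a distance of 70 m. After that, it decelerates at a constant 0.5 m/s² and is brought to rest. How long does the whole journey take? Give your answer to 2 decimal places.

Phase 1 (accelerating): v₀ = 0 m/s, a = 0.7 m/s².
v = v₀ + at → t = (8 − 0) / 0.7 = 11.4 s
v² = v₀² + 2aΔx → Δx = (8² − 0²)/(2·0.7) = 45.7 m

Phase 2 (constant speed): v₀ = 8.00 m/s, a = 0 m/s².
Constant speed: t = d/v = 70/8.00 = 8.75 s

Phase 3 (decelerating): v₀ = 8.00 m/s, a = -0.5 m/s².
v = v₀ + at → t = (0 − 8.00) / -0.5 = 16.0 s
v² = v₀² + 2aΔx → Δx = (0² − 8.00²)/(2·-0.5) = 64.0 m
Total time = 11.4 + 8.75 + 16.0 = 36.2 s

36.18 s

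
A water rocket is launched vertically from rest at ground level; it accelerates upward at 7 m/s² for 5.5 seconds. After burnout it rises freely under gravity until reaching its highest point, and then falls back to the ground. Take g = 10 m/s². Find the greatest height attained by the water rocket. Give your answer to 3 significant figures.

180 m

Phase 1 (powered ascent): v₀ = 0 m/s, a = 7 m/s².
v = v₀ + at = 0 + (7)(5.5) = 38.5 m/s
Δx = v₀t + ½at² = 0·5.5 + 0.5·7·5.5² = 106 m

Phase 2 (coasting upward): v₀ = 38.5 m/s, a = -10 m/s².
v = v₀ + at → t = (0 − 38.5) / -10 = 3.85 s
v² = v₀² + 2aΔx → Δx = (0² − 38.5²)/(2·-10) = 74.1 m
Maximum height = 106 + 74.1 = 180 m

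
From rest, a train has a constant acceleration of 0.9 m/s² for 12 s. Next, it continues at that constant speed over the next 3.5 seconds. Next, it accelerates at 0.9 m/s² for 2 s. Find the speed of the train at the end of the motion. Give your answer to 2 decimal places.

12.60 m/s

Phase 1 (accelerating): v₀ = 0 m/s, a = 0.9 m/s².
v = v₀ + at = 0 + (0.9)(12) = 10.8 m/s
Δx = v₀t + ½at² = 0·12 + 0.5·0.9·12² = 64.8 m

Phase 2 (constant speed): v₀ = 10.8 m/s, a = 0 m/s².
v = v₀ + at = 10.8 + (0)(3.5) = 10.8 m/s
Δx = v₀t + ½at² = 10.8·3.5 + 0.5·0·3.5² = 37.8 m

Phase 3 (accelerating): v₀ = 10.8 m/s, a = 0.9 m/s².
v = v₀ + at = 10.8 + (0.9)(2) = 12.6 m/s
Δx = v₀t + ½at² = 10.8·2 + 0.5·0.9·2² = 23.4 m
Final speed = 12.6 m/s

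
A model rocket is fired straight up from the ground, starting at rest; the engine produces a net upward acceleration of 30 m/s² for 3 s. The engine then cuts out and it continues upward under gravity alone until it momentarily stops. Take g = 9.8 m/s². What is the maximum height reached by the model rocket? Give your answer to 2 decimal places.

Phase 1 (powered ascent): v₀ = 0 m/s, a = 30 m/s².
v = v₀ + at = 0 + (30)(3) = 90.0 m/s
Δx = v₀t + ½at² = 0·3 + 0.5·30·3² = 135 m

Phase 2 (coasting upward): v₀ = 90.0 m/s, a = -9.8 m/s².
v = v₀ + at → t = (0 − 90.0) / -9.8 = 9.18 s
v² = v₀² + 2aΔx → Δx = (0² − 90.0²)/(2·-9.8) = 413 m
Maximum height = 135 + 413 = 548 m

548.27 m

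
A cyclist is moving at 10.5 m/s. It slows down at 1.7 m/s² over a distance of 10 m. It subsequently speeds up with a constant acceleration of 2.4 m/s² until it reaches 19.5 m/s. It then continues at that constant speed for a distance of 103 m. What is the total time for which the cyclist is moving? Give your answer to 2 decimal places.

10.81 s

Phase 1 (decelerating): v₀ = 10.5 m/s, a = -1.7 m/s².
v² = v₀² + 2aΔx = 10.5² + 2·-1.7·10 = 76.2 → v = 8.73 m/s
t = (v − v₀)/a = (8.73 − 10.5)/-1.7 = 1.04 s

Phase 2 (accelerating): v₀ = 8.73 m/s, a = 2.4 m/s².
v = v₀ + at → t = (19.5 − 8.73) / 2.4 = 4.49 s
v² = v₀² + 2aΔx → Δx = (19.5² − 8.73²)/(2·2.4) = 63.3 m

Phase 3 (constant speed): v₀ = 19.5 m/s, a = 0 m/s².
Constant speed: t = d/v = 103/19.5 = 5.28 s
Total time = 1.04 + 4.49 + 5.28 = 10.8 s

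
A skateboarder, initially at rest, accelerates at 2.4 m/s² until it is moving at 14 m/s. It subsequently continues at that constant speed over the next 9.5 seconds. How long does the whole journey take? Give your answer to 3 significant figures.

Phase 1 (accelerating): v₀ = 0 m/s, a = 2.4 m/s².
v = v₀ + at → t = (14 − 0) / 2.4 = 5.83 s
v² = v₀² + 2aΔx → Δx = (14² − 0²)/(2·2.4) = 40.8 m

Phase 2 (constant speed): v₀ = 14.0 m/s, a = 0 m/s².
v = v₀ + at = 14.0 + (0)(9.5) = 14.0 m/s
Δx = v₀t + ½at² = 14.0·9.5 + 0.5·0·9.5² = 133 m
Total time = 5.83 + 9.50 = 15.3 s

15.3 s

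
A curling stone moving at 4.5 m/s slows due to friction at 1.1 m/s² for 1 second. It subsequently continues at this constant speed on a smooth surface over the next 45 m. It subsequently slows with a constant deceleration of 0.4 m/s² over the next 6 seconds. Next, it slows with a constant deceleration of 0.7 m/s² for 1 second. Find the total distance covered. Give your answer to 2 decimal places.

Phase 1 (decelerating): v₀ = 4.50 m/s, a = -1.1 m/s².
v = v₀ + at = 4.50 + (-1.1)(1) = 3.40 m/s
Δx = v₀t + ½at² = 4.50·1 + 0.5·-1.1·1² = 3.95 m

Phase 2 (constant speed): v₀ = 3.40 m/s, a = 0 m/s².
Constant speed: t = d/v = 45/3.40 = 13.2 s

Phase 3 (decelerating): v₀ = 3.40 m/s, a = -0.4 m/s².
v = v₀ + at = 3.40 + (-0.4)(6) = 1.00 m/s
Δx = v₀t + ½at² = 3.40·6 + 0.5·-0.4·6² = 13.2 m

Phase 4 (decelerating): v₀ = 1.00 m/s, a = -0.7 m/s².
v = v₀ + at = 1.00 + (-0.7)(1) = 0.300 m/s
Δx = v₀t + ½at² = 1.00·1 + 0.5·-0.7·1² = 0.650 m
Total distance = 3.95 + 45.0 + 13.2 + 0.650 = 62.8 m

62.80 m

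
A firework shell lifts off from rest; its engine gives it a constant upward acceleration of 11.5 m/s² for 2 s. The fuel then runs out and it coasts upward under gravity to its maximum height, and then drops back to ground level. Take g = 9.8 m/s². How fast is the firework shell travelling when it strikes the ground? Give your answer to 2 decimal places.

Phase 1 (powered ascent): v₀ = 0 m/s, a = 11.5 m/s².
v = v₀ + at = 0 + (11.5)(2) = 23.0 m/s
Δx = v₀t + ½at² = 0·2 + 0.5·11.5·2² = 23.0 m

Phase 2 (coasting upward): v₀ = 23.0 m/s, a = -9.8 m/s².
v = v₀ + at → t = (0 − 23.0) / -9.8 = 2.35 s
v² = v₀² + 2aΔx → Δx = (0² − 23.0²)/(2·-9.8) = 27.0 m

Phase 3 (free fall): v₀ = 0 m/s, a = -9.8 m/s².
Falls 50.0 m from rest: t = √(2·50.0/9.8) = 3.19 s; v = g·t = 31.3 m/s.
Impact speed = 31.3 m/s

31.30 m/s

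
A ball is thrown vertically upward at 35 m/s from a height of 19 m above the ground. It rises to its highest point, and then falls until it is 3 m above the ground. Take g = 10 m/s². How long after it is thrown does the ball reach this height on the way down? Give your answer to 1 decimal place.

7.4 s

Phase 1 (rising): v₀ = 35.0 m/s, a = -10 m/s².
v = v₀ + at → t = (0 − 35.0) / -10 = 3.50 s
v² = v₀² + 2aΔx → Δx = (0² − 35.0²)/(2·-10) = 61.2 m

Phase 2 (falling): v₀ = 0 m/s, a = -10 m/s².
Falls 77.2 m from rest: t = √(2·77.2/10) = 3.93 s; v = g·t = 39.3 m/s.
Total time = 3.50 + 3.93 = 7.43 s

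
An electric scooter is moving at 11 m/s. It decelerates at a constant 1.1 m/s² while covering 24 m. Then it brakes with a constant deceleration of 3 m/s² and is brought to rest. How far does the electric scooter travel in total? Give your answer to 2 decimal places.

Phase 1 (decelerating): v₀ = 11.0 m/s, a = -1.1 m/s².
v² = v₀² + 2aΔx = 11.0² + 2·-1.1·24 = 68.2 → v = 8.26 m/s
t = (v − v₀)/a = (8.26 − 11.0)/-1.1 = 2.49 s

Phase 2 (decelerating): v₀ = 8.26 m/s, a = -3 m/s².
v = v₀ + at → t = (0 − 8.26) / -3 = 2.75 s
v² = v₀² + 2aΔx → Δx = (0² − 8.26²)/(2·-3) = 11.4 m
Total distance = 24.0 + 11.4 = 35.4 m

35.37 m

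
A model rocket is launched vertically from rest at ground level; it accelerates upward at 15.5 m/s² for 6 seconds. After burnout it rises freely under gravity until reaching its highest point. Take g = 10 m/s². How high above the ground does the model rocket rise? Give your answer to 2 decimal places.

711.45 m

Phase 1 (powered ascent): v₀ = 0 m/s, a = 15.5 m/s².
v = v₀ + at = 0 + (15.5)(6) = 93.0 m/s
Δx = v₀t + ½at² = 0·6 + 0.5·15.5·6² = 279 m

Phase 2 (coasting upward): v₀ = 93.0 m/s, a = -10 m/s².
v = v₀ + at → t = (0 − 93.0) / -10 = 9.30 s
v² = v₀² + 2aΔx → Δx = (0² − 93.0²)/(2·-10) = 432 m
Maximum height = 279 + 432 = 711 m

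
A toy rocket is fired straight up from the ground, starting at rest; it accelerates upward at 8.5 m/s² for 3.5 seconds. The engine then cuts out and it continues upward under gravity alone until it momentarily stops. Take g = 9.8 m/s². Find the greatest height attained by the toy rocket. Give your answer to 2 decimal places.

Phase 1 (powered ascent): v₀ = 0 m/s, a = 8.5 m/s².
v = v₀ + at = 0 + (8.5)(3.5) = 29.8 m/s
Δx = v₀t + ½at² = 0·3.5 + 0.5·8.5·3.5² = 52.1 m

Phase 2 (coasting upward): v₀ = 29.8 m/s, a = -9.8 m/s².
v = v₀ + at → t = (0 − 29.8) / -9.8 = 3.04 s
v² = v₀² + 2aΔx → Δx = (0² − 29.8²)/(2·-9.8) = 45.2 m
Maximum height = 52.1 + 45.2 = 97.2 m

97.22 m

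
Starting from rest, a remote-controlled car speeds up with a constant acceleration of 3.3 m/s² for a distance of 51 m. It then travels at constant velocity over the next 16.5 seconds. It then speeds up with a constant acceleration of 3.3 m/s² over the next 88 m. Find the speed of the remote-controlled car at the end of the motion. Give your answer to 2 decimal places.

30.29 m/s

Phase 1 (accelerating): v₀ = 0 m/s, a = 3.3 m/s².
v² = v₀² + 2aΔx = 0² + 2·3.3·51 = 337 → v = 18.3 m/s
t = (v − v₀)/a = (18.3 − 0)/3.3 = 5.56 s

Phase 2 (constant speed): v₀ = 18.3 m/s, a = 0 m/s².
v = v₀ + at = 18.3 + (0)(16.5) = 18.3 m/s
Δx = v₀t + ½at² = 18.3·16.5 + 0.5·0·16.5² = 303 m

Phase 3 (accelerating): v₀ = 18.3 m/s, a = 3.3 m/s².
v² = v₀² + 2aΔx = 18.3² + 2·3.3·88 = 917 → v = 30.3 m/s
t = (v − v₀)/a = (30.3 − 18.3)/3.3 = 3.62 s
Final speed = 30.3 m/s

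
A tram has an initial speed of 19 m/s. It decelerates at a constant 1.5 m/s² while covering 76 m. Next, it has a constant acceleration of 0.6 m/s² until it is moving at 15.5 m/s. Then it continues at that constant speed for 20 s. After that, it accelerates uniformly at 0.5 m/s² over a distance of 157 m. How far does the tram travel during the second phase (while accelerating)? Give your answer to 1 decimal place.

Phase 1 (decelerating): v₀ = 19.0 m/s, a = -1.5 m/s².
v² = v₀² + 2aΔx = 19.0² + 2·-1.5·76 = 133 → v = 11.5 m/s
t = (v − v₀)/a = (11.5 − 19.0)/-1.5 = 4.98 s

Phase 2 (accelerating): v₀ = 11.5 m/s, a = 0.6 m/s².
v = v₀ + at → t = (15.5 − 11.5) / 0.6 = 6.61 s
v² = v₀² + 2aΔx → Δx = (15.5² − 11.5²)/(2·0.6) = 89.4 m
Distance in phase 2 = 89.4 m

89.4 m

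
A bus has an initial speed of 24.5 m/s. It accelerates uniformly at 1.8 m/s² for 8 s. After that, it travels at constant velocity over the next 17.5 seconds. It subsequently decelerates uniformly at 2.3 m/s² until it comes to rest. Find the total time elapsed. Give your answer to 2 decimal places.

42.41 s

Phase 1 (accelerating): v₀ = 24.5 m/s, a = 1.8 m/s².
v = v₀ + at = 24.5 + (1.8)(8) = 38.9 m/s
Δx = v₀t + ½at² = 24.5·8 + 0.5·1.8·8² = 254 m

Phase 2 (constant speed): v₀ = 38.9 m/s, a = 0 m/s².
v = v₀ + at = 38.9 + (0)(17.5) = 38.9 m/s
Δx = v₀t + ½at² = 38.9·17.5 + 0.5·0·17.5² = 681 m

Phase 3 (decelerating): v₀ = 38.9 m/s, a = -2.3 m/s².
v = v₀ + at → t = (0 − 38.9) / -2.3 = 16.9 s
v² = v₀² + 2aΔx → Δx = (0² − 38.9²)/(2·-2.3) = 329 m
Total time = 8.00 + 17.5 + 16.9 = 42.4 s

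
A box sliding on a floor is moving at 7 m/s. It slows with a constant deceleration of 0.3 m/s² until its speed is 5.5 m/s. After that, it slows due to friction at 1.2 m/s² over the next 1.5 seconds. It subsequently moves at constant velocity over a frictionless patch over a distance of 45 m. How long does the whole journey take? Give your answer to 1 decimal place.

18.7 s

Phase 1 (decelerating): v₀ = 7.00 m/s, a = -0.3 m/s².
v = v₀ + at → t = (5.5 − 7.00) / -0.3 = 5.00 s
v² = v₀² + 2aΔx → Δx = (5.5² − 7.00²)/(2·-0.3) = 31.2 m

Phase 2 (decelerating): v₀ = 5.50 m/s, a = -1.2 m/s².
v = v₀ + at = 5.50 + (-1.2)(1.5) = 3.70 m/s
Δx = v₀t + ½at² = 5.50·1.5 + 0.5·-1.2·1.5² = 6.90 m

Phase 3 (constant speed): v₀ = 3.70 m/s, a = 0 m/s².
Constant speed: t = d/v = 45/3.70 = 12.2 s
Total time = 5.00 + 1.50 + 12.2 = 18.7 s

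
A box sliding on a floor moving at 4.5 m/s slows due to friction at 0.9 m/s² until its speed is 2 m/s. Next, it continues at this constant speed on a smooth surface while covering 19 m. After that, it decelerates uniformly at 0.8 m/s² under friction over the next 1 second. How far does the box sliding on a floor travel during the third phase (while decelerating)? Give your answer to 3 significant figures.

1.60 m

Phase 1 (decelerating): v₀ = 4.50 m/s, a = -0.9 m/s².
v = v₀ + at → t = (2 − 4.50) / -0.9 = 2.78 s
v² = v₀² + 2aΔx → Δx = (2² − 4.50²)/(2·-0.9) = 9.03 m

Phase 2 (constant speed): v₀ = 2.00 m/s, a = 0 m/s².
Constant speed: t = d/v = 19/2.00 = 9.50 s

Phase 3 (decelerating): v₀ = 2.00 m/s, a = -0.8 m/s².
v = v₀ + at = 2.00 + (-0.8)(1) = 1.20 m/s
Δx = v₀t + ½at² = 2.00·1 + 0.5·-0.8·1² = 1.60 m
Distance in phase 3 = 1.60 m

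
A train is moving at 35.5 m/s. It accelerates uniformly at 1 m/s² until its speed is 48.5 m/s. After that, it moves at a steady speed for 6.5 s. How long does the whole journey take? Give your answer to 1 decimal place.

Phase 1 (accelerating): v₀ = 35.5 m/s, a = 1 m/s².
v = v₀ + at → t = (48.5 − 35.5) / 1 = 13.0 s
v² = v₀² + 2aΔx → Δx = (48.5² − 35.5²)/(2·1) = 546 m

Phase 2 (constant speed): v₀ = 48.5 m/s, a = 0 m/s².
v = v₀ + at = 48.5 + (0)(6.5) = 48.5 m/s
Δx = v₀t + ½at² = 48.5·6.5 + 0.5·0·6.5² = 315 m
Total time = 13.0 + 6.50 = 19.5 s

19.5 s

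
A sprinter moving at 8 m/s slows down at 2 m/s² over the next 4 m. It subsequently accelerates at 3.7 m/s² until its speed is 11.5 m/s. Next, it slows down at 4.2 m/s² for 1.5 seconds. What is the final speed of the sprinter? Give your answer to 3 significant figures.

5.20 m/s

Phase 1 (decelerating): v₀ = 8.00 m/s, a = -2 m/s².
v² = v₀² + 2aΔx = 8.00² + 2·-2·4 = 48.0 → v = 6.93 m/s
t = (v − v₀)/a = (6.93 − 8.00)/-2 = 0.536 s

Phase 2 (accelerating): v₀ = 6.93 m/s, a = 3.7 m/s².
v = v₀ + at → t = (11.5 − 6.93) / 3.7 = 1.24 s
v² = v₀² + 2aΔx → Δx = (11.5² − 6.93²)/(2·3.7) = 11.4 m

Phase 3 (decelerating): v₀ = 11.5 m/s, a = -4.2 m/s².
v = v₀ + at = 11.5 + (-4.2)(1.5) = 5.20 m/s
Δx = v₀t + ½at² = 11.5·1.5 + 0.5·-4.2·1.5² = 12.5 m
Final speed = 5.20 m/s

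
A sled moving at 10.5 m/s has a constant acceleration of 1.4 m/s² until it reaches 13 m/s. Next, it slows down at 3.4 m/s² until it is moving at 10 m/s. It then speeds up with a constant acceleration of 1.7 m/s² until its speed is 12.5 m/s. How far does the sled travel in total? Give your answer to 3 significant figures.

47.7 m

Phase 1 (accelerating): v₀ = 10.5 m/s, a = 1.4 m/s².
v = v₀ + at → t = (13 − 10.5) / 1.4 = 1.79 s
v² = v₀² + 2aΔx → Δx = (13² − 10.5²)/(2·1.4) = 21.0 m

Phase 2 (decelerating): v₀ = 13.0 m/s, a = -3.4 m/s².
v = v₀ + at → t = (10 − 13.0) / -3.4 = 0.882 s
v² = v₀² + 2aΔx → Δx = (10² − 13.0²)/(2·-3.4) = 10.1 m

Phase 3 (accelerating): v₀ = 10.0 m/s, a = 1.7 m/s².
v = v₀ + at → t = (12.5 − 10.0) / 1.7 = 1.47 s
v² = v₀² + 2aΔx → Δx = (12.5² − 10.0²)/(2·1.7) = 16.5 m
Total distance = 21.0 + 10.1 + 16.5 = 47.7 m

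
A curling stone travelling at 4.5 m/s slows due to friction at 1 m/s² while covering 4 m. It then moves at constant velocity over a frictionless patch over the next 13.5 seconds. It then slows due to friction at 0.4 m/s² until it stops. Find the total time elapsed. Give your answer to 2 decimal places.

23.25 s

Phase 1 (decelerating): v₀ = 4.50 m/s, a = -1 m/s².
v² = v₀² + 2aΔx = 4.50² + 2·-1·4 = 12.2 → v = 3.50 m/s
t = (v − v₀)/a = (3.50 − 4.50)/-1 = 1.00 s

Phase 2 (constant speed): v₀ = 3.50 m/s, a = 0 m/s².
v = v₀ + at = 3.50 + (0)(13.5) = 3.50 m/s
Δx = v₀t + ½at² = 3.50·13.5 + 0.5·0·13.5² = 47.2 m

Phase 3 (decelerating): v₀ = 3.50 m/s, a = -0.4 m/s².
v = v₀ + at → t = (0 − 3.50) / -0.4 = 8.75 s
v² = v₀² + 2aΔx → Δx = (0² − 3.50²)/(2·-0.4) = 15.3 m
Total time = 1.00 + 13.5 + 8.75 = 23.2 s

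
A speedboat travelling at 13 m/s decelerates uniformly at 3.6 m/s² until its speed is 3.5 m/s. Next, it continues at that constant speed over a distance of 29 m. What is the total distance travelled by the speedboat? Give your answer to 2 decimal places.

Phase 1 (decelerating): v₀ = 13.0 m/s, a = -3.6 m/s².
v = v₀ + at → t = (3.5 − 13.0) / -3.6 = 2.64 s
v² = v₀² + 2aΔx → Δx = (3.5² − 13.0²)/(2·-3.6) = 21.8 m

Phase 2 (constant speed): v₀ = 3.50 m/s, a = 0 m/s².
Constant speed: t = d/v = 29/3.50 = 8.29 s
Total distance = 21.8 + 29.0 = 50.8 m

50.77 m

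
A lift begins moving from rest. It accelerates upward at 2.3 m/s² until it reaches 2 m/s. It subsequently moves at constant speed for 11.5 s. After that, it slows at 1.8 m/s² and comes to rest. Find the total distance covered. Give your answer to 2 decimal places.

24.98 m

Phase 1 (accelerating): v₀ = 0 m/s, a = 2.3 m/s².
v = v₀ + at → t = (2 − 0) / 2.3 = 0.870 s
v² = v₀² + 2aΔx → Δx = (2² − 0²)/(2·2.3) = 0.870 m

Phase 2 (constant speed): v₀ = 2.00 m/s, a = 0 m/s².
v = v₀ + at = 2.00 + (0)(11.5) = 2.00 m/s
Δx = v₀t + ½at² = 2.00·11.5 + 0.5·0·11.5² = 23.0 m

Phase 3 (decelerating): v₀ = 2.00 m/s, a = -1.8 m/s².
v = v₀ + at → t = (0 − 2.00) / -1.8 = 1.11 s
v² = v₀² + 2aΔx → Δx = (0² − 2.00²)/(2·-1.8) = 1.11 m
Total distance = 0.870 + 23.0 + 1.11 = 25.0 m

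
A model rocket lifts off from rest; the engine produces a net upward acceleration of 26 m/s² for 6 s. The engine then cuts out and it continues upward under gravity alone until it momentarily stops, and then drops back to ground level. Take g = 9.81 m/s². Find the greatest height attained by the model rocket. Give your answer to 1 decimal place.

1708.4 m

Phase 1 (powered ascent): v₀ = 0 m/s, a = 26 m/s².
v = v₀ + at = 0 + (26)(6) = 156 m/s
Δx = v₀t + ½at² = 0·6 + 0.5·26·6² = 468 m

Phase 2 (coasting upward): v₀ = 156 m/s, a = -9.81 m/s².
v = v₀ + at → t = (0 − 156) / -9.81 = 15.9 s
v² = v₀² + 2aΔx → Δx = (0² − 156²)/(2·-9.81) = 1240 m
Maximum height = 468 + 1240 = 1710 m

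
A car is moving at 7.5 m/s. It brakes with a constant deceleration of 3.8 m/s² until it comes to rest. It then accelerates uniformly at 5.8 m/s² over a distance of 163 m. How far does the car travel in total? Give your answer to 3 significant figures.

Phase 1 (decelerating): v₀ = 7.50 m/s, a = -3.8 m/s².
v = v₀ + at → t = (0 − 7.50) / -3.8 = 1.97 s
v² = v₀² + 2aΔx → Δx = (0² − 7.50²)/(2·-3.8) = 7.40 m

Phase 2 (accelerating): v₀ = 0 m/s, a = 5.8 m/s².
v² = v₀² + 2aΔx = 0² + 2·5.8·163 = 1890 → v = 43.5 m/s
t = (v − v₀)/a = (43.5 − 0)/5.8 = 7.50 s
Total distance = 7.40 + 163 = 170 m

170 m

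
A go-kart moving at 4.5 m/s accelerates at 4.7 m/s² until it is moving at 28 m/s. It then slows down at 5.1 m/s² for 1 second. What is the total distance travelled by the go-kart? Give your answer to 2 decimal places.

106.70 m

Phase 1 (accelerating): v₀ = 4.50 m/s, a = 4.7 m/s².
v = v₀ + at → t = (28 − 4.50) / 4.7 = 5.00 s
v² = v₀² + 2aΔx → Δx = (28² − 4.50²)/(2·4.7) = 81.2 m

Phase 2 (decelerating): v₀ = 28.0 m/s, a = -5.1 m/s².
v = v₀ + at = 28.0 + (-5.1)(1) = 22.9 m/s
Δx = v₀t + ½at² = 28.0·1 + 0.5·-5.1·1² = 25.4 m
Total distance = 81.2 + 25.4 = 107 m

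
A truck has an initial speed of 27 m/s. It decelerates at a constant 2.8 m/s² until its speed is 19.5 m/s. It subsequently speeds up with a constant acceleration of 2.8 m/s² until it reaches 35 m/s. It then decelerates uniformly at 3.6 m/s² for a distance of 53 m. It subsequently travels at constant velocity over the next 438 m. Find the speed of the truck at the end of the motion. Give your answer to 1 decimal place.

29.0 m/s

Phase 1 (decelerating): v₀ = 27.0 m/s, a = -2.8 m/s².
v = v₀ + at → t = (19.5 − 27.0) / -2.8 = 2.68 s
v² = v₀² + 2aΔx → Δx = (19.5² − 27.0²)/(2·-2.8) = 62.3 m

Phase 2 (accelerating): v₀ = 19.5 m/s, a = 2.8 m/s².
v = v₀ + at → t = (35 − 19.5) / 2.8 = 5.54 s
v² = v₀² + 2aΔx → Δx = (35² − 19.5²)/(2·2.8) = 151 m

Phase 3 (decelerating): v₀ = 35.0 m/s, a = -3.6 m/s².
v² = v₀² + 2aΔx = 35.0² + 2·-3.6·53 = 843 → v = 29.0 m/s
t = (v − v₀)/a = (29.0 − 35.0)/-3.6 = 1.66 s

Phase 4 (constant speed): v₀ = 29.0 m/s, a = 0 m/s².
Constant speed: t = d/v = 438/29.0 = 15.1 s
Final speed = 29.0 m/s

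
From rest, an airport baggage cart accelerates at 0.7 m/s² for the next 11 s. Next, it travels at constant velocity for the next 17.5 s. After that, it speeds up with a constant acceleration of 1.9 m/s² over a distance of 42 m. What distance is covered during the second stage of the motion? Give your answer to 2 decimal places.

134.75 m

Phase 1 (accelerating): v₀ = 0 m/s, a = 0.7 m/s².
v = v₀ + at = 0 + (0.7)(11) = 7.70 m/s
Δx = v₀t + ½at² = 0·11 + 0.5·0.7·11² = 42.3 m

Phase 2 (constant speed): v₀ = 7.70 m/s, a = 0 m/s².
v = v₀ + at = 7.70 + (0)(17.5) = 7.70 m/s
Δx = v₀t + ½at² = 7.70·17.5 + 0.5·0·17.5² = 135 m
Distance in phase 2 = 135 m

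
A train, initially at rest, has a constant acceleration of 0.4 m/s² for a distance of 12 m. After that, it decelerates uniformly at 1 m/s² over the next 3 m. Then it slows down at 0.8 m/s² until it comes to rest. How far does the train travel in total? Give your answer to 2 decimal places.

17.25 m

Phase 1 (accelerating): v₀ = 0 m/s, a = 0.4 m/s².
v² = v₀² + 2aΔx = 0² + 2·0.4·12 = 9.60 → v = 3.10 m/s
t = (v − v₀)/a = (3.10 − 0)/0.4 = 7.75 s

Phase 2 (decelerating): v₀ = 3.10 m/s, a = -1 m/s².
v² = v₀² + 2aΔx = 3.10² + 2·-1·3 = 3.60 → v = 1.90 m/s
t = (v − v₀)/a = (1.90 − 3.10)/-1 = 1.20 s

Phase 3 (decelerating): v₀ = 1.90 m/s, a = -0.8 m/s².
v = v₀ + at → t = (0 − 1.90) / -0.8 = 2.37 s
v² = v₀² + 2aΔx → Δx = (0² − 1.90²)/(2·-0.8) = 2.25 m
Total distance = 12.0 + 3.00 + 2.25 = 17.2 m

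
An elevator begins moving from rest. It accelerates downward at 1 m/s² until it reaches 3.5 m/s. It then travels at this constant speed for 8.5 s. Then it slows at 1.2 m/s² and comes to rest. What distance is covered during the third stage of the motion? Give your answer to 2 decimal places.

Phase 1 (accelerating): v₀ = 0 m/s, a = 1 m/s².
v = v₀ + at → t = (3.5 − 0) / 1 = 3.50 s
v² = v₀² + 2aΔx → Δx = (3.5² − 0²)/(2·1) = 6.12 m

Phase 2 (constant speed): v₀ = 3.50 m/s, a = 0 m/s².
v = v₀ + at = 3.50 + (0)(8.5) = 3.50 m/s
Δx = v₀t + ½at² = 3.50·8.5 + 0.5·0·8.5² = 29.8 m

Phase 3 (decelerating): v₀ = 3.50 m/s, a = -1.2 m/s².
v = v₀ + at → t = (0 − 3.50) / -1.2 = 2.92 s
v² = v₀² + 2aΔx → Δx = (0² − 3.50²)/(2·-1.2) = 5.10 m
Distance in phase 3 = 5.10 m

5.10 m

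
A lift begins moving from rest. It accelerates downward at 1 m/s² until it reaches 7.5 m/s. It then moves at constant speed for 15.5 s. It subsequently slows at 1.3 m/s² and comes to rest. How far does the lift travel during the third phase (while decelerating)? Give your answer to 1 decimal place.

21.6 m

Phase 1 (accelerating): v₀ = 0 m/s, a = 1 m/s².
v = v₀ + at → t = (7.5 − 0) / 1 = 7.50 s
v² = v₀² + 2aΔx → Δx = (7.5² − 0²)/(2·1) = 28.1 m

Phase 2 (constant speed): v₀ = 7.50 m/s, a = 0 m/s².
v = v₀ + at = 7.50 + (0)(15.5) = 7.50 m/s
Δx = v₀t + ½at² = 7.50·15.5 + 0.5·0·15.5² = 116 m

Phase 3 (decelerating): v₀ = 7.50 m/s, a = -1.3 m/s².
v = v₀ + at → t = (0 − 7.50) / -1.3 = 5.77 s
v² = v₀² + 2aΔx → Δx = (0² − 7.50²)/(2·-1.3) = 21.6 m
Distance in phase 3 = 21.6 m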